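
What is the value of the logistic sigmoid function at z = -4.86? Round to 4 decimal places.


First, exp(4.8600) = 129.0242.
Then sigma(z) = 1/(1 + 129.0242) = 0.0077.

0.0077


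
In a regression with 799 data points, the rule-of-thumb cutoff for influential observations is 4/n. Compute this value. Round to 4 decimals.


Using the rule of thumb:
Threshold = 4 / 799 = 0.0050.

0.0050


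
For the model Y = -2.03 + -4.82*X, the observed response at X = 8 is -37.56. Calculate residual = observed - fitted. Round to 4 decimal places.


Compute yhat = -2.03 + (-4.82)(8) = -40.5900.
Residual = actual - predicted = -37.56 - -40.5900 = 3.0300.

3.0300


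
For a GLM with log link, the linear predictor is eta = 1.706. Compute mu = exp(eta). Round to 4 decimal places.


mu = exp(eta) = exp(1.706).
= 5.5069.

5.5069


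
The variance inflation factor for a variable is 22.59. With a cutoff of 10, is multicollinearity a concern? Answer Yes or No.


Check: VIF = 22.59 vs threshold = 10.
Since 22.59 >= 10, the answer is Yes.

Yes


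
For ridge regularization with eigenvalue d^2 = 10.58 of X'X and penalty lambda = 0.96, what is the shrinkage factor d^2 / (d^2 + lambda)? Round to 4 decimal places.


Denominator = d^2 + lambda = 10.58 + 0.96 = 11.5400.
Shrinkage = 10.58 / 11.5400 = 0.9168.

0.9168


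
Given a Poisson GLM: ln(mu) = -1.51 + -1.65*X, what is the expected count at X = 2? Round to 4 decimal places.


eta = -1.51 + -1.65 * 2 = -4.8100.
mu = exp(-4.8100) = 0.0081.

0.0081


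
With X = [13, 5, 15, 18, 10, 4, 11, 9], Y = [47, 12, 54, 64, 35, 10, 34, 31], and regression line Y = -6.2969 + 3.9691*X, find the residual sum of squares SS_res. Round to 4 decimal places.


Compute predicted values, then residuals = yi - yhat_i.
Residuals: [1.6986, -1.5486, 0.7604, -1.1469, 1.6059, 0.4205, -3.3632, 1.5750].
SSres = sum(residual^2) = 23.7245.

23.7245


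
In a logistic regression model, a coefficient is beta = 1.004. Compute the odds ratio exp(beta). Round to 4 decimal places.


exp(1.004) = 2.7292.
So the odds ratio is 2.7292.

2.7292


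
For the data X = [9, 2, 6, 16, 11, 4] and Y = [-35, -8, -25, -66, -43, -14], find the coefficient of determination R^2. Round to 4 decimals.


Fit the OLS line: b0 = 1.2744, b1 = -4.1385.
SSres = 8.3410.
SStot = 2234.8333.
R^2 = 1 - 8.3410/2234.8333 = 0.9963.

0.9963


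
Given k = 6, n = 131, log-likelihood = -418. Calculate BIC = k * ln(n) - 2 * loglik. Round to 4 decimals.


Compute k*ln(n) = 6*ln(131) = 6*4.875197 = 29.251182.
Then -2*loglik = 836.
BIC = 29.251182 + 836 = 865.251182, which rounds to 865.2512.

865.2512


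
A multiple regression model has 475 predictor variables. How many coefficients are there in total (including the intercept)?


Including the intercept, the model has 475 predictor coefficients + 1 intercept.
Total = 476.

476


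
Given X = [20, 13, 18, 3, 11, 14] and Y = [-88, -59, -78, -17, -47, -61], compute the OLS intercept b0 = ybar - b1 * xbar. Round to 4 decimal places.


Compute b1 = -4.1640 from the OLS formula.
With xbar = 13.1667 and ybar = -58.3333, the intercept is:
b0 = -58.3333 - -4.1640 * 13.1667 = -3.5070.

-3.5070


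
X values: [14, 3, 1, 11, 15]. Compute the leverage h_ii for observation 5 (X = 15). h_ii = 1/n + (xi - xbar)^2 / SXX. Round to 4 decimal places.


n = 5, xbar = 8.8000.
SXX = sum((xi - xbar)^2) = 164.8000.
h = 1/5 + (15 - 8.8000)^2 / 164.8000 = 0.4333.

0.4333


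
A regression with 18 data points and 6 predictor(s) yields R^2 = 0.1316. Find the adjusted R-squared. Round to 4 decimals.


Plug in: Adj R^2 = 1 - (1 - 0.1316) * 17/11.
= 1 - 0.8684 * 17/11
= 1 - 14.7628 / 11
= 1 - 1.3421 = -0.3421.

-0.3421


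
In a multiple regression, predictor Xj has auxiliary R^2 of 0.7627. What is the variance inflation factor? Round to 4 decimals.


VIF = 1 / (1 - 0.7627).
= 1 / 0.2373 = 4.2141.

4.2141


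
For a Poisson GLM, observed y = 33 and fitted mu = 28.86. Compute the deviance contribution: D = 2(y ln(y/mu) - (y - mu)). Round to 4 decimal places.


First: ln(33/28.86) = 0.134051.
Then: 33 * 0.134051 = 4.423683.
y - mu = 33 - 28.86 = 4.14.
D = 2(4.423683 - 4.14) = 0.567366, which rounds to 0.5674.

0.5674


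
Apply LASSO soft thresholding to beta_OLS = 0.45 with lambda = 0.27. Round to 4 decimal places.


Check: |0.45| = 0.45 vs lambda = 0.27.
Since |beta| > lambda, coefficient = sign(beta)*(|beta| - lambda) = 0.1800.
Soft-thresholded coefficient = 0.1800.

0.1800


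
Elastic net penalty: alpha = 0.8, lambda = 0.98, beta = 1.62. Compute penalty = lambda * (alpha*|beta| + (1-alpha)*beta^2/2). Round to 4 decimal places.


L1 component = 0.8 * |1.62| = 1.2960.
L2 component = 0.2 * 1.62^2 / 2 = 0.2624.
Penalty = 0.98 * (1.2960 + 0.2624) = 0.98 * 1.5584 = 1.5273.

1.5273


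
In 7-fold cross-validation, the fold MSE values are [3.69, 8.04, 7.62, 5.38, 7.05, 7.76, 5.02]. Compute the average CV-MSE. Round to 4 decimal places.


Add all fold MSEs: 44.5600.
Divide by k = 7: 44.5600/7 = 6.3657.

6.3657


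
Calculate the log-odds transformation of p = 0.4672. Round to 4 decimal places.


Compute the odds: 0.4672/0.5328 = 0.8769.
Take the natural log: ln(0.8769) = -0.1314.

-0.1314


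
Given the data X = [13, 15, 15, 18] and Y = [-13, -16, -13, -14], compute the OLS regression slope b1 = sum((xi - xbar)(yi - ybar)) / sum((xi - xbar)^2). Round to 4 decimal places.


The sample means are xbar = 15.2500 and ybar = -14.0000.
Compute S_xx = 12.7500 and S_xy = -2.0000.
Slope b1 = S_xy / S_xx = -2.0000 / 12.7500 = -0.1569.

-0.1569


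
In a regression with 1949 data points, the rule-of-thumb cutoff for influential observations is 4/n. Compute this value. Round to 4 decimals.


Cook's distance cutoff = 4/n = 4/1949.
= 0.0021.

0.0021


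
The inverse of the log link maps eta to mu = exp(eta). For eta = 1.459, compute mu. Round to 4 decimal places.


The inverse log link gives:
mu = exp(1.459) = 4.3017.

4.3017


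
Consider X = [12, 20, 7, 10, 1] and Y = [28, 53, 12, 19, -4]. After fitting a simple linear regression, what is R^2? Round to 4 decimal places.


The fitted line is Y = -8.6062 + 3.0206*X.
SSres = 11.1175, SStot = 1781.2000.
R^2 = 1 - SSres/SStot = 0.9938.

0.9938


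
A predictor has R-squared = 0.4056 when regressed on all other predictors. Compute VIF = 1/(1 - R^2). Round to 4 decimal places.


Using VIF = 1/(1 - R^2_j):
1 - 0.4056 = 0.5944.
VIF = 1.6824.

1.6824


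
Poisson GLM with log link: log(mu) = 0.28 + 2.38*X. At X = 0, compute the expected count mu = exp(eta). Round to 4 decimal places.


eta = 0.28 + 2.38 * 0 = 0.2800.
mu = exp(0.2800) = 1.3231.

1.3231


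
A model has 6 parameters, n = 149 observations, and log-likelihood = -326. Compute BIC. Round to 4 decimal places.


ln(149) = 5.003946.
k * ln(n) = 6 * 5.003946 = 30.023676.
-2L = 652.
BIC = 30.023676 + 652 = 682.023676, which rounds to 682.0237.

682.0237


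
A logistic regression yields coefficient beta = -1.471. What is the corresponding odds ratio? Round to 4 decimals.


Odds ratio = exp(beta) = exp(-1.471).
= 0.2297.

0.2297


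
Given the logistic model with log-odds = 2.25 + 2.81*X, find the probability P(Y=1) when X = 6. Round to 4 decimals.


z = 2.25 + 2.81 * 6 = 19.1100.
Sigmoid: P = 1 / (1 + exp(-19.1100)) = 1.0000.

1.0000


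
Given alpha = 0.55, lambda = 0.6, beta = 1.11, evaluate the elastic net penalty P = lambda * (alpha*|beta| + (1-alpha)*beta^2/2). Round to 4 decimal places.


Compute:
L1 = 0.55 * 1.11 = 0.6105.
L2 = 0.45 * 1.11^2 / 2 = 0.2772.
Penalty = 0.6 * (0.6105 + 0.2772) = 0.5326.

0.5326


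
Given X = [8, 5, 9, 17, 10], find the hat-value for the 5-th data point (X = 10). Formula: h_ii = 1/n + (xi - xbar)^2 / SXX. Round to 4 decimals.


Mean of X: xbar = 9.8000.
SXX = 78.8000.
For X = 10: h = 1/5 + (10 - 9.8000)^2/78.8000 = 0.2005.

0.2005


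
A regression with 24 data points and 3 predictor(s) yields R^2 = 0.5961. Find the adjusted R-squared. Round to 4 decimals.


Plug in: Adj R^2 = 1 - (1 - 0.5961) * 23/20.
= 1 - 0.4039 * 23/20
= 1 - 9.2897 / 20
= 1 - 0.4645 = 0.5355.

0.5355


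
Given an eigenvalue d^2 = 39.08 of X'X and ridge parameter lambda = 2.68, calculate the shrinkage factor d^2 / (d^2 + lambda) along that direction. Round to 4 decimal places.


d^2 + lambda = 39.08 + 2.68 = 41.7600.
Shrinkage factor = 39.08/41.7600 = 0.9358.

0.9358


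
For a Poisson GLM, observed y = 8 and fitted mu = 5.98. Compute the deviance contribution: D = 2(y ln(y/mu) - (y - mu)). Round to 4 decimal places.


Compute y*ln(y/mu) = 8*ln(8/5.98) = 8*0.291021 = 2.328168.
y - mu = 2.02.
D = 2*(2.328168 - (2.02)) = 0.616336, which rounds to 0.6163.

0.6163


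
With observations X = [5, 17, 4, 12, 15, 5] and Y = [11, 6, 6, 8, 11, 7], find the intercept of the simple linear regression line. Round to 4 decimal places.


Compute b1 = 0.0204 from the OLS formula.
With xbar = 9.6667 and ybar = 8.1667, the intercept is:
b0 = 8.1667 - 0.0204 * 9.6667 = 7.9694.

7.9694


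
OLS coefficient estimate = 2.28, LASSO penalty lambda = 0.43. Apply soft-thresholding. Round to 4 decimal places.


Absolute value: |2.28| = 2.28.
Compare to lambda = 0.43.
Since |beta| > lambda, coefficient = sign(beta)*(|beta| - lambda) = 1.8500.

1.8500


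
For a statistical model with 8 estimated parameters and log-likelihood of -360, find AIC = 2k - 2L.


Compute:
2k = 2*8 = 16.
-2*loglik = -2*(-360) = 720.
AIC = 16 + 720 = 736.

736


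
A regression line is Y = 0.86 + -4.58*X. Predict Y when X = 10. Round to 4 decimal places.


Plug X = 10 into Y = 0.86 + -4.58*X:
Y = 0.86 + -45.8000 = -44.9400.

-44.9400


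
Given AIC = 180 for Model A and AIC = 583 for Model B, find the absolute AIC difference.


Compute |180 - 583| = 403.
Model A has the smaller AIC.

403


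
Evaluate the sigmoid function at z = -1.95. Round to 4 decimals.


exp(1.9500) = 7.0287.
1 + exp(-z) = 8.0287.
sigmoid = 1/8.0287 = 0.1246.

0.1246


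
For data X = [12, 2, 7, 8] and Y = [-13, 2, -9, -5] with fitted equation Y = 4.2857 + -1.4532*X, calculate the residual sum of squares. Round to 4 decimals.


For each point, residual = actual - predicted.
Residuals: [0.1527, 0.6207, -3.1133, 2.3399].
Sum of squared residuals = 15.5764.

15.5764


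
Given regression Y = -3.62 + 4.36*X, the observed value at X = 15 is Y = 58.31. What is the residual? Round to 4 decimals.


Predicted = -3.62 + 4.36 * 15 = 61.7800.
Residual = 58.31 - 61.7800 = -3.4700.

-3.4700


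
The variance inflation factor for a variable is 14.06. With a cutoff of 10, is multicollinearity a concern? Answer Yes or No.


Check: VIF = 14.06 vs threshold = 10.
Since 14.06 >= 10, the answer is Yes.

Yes


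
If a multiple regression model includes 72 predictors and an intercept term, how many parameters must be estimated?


Including the intercept, the model has 72 predictor coefficients + 1 intercept.
Total = 73.

73


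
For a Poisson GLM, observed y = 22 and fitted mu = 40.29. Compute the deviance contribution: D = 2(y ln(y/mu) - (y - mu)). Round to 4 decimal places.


y/mu = 22/40.29 = 0.546041 (approx.), and ln(22/40.29) = -0.605061.
y * ln(y/mu) = 22 * -0.605061 = -13.311342.
y - mu = -18.29.
D = 2 * (-13.311342 - -18.29) = 9.957316, which rounds to 9.9573.

9.9573


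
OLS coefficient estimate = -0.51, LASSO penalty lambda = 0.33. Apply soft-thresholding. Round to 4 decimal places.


Absolute value: |-0.51| = 0.51.
Compare to lambda = 0.33.
Since |beta| > lambda, coefficient = sign(beta)*(|beta| - lambda) = -0.1800.

-0.1800


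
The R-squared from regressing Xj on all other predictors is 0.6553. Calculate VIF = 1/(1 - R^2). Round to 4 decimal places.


Using VIF = 1/(1 - R^2_j):
1 - 0.6553 = 0.3447.
VIF = 2.9011.

2.9011


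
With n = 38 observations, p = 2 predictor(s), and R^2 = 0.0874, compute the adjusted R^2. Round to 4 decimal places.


Adjusted R^2 = 1 - (1 - R^2) * (n-1)/(n-p-1).
(1 - R^2) = 0.9126.
(n-1)/(n-p-1) = 37/35.
(1 - R^2) * (n-1) = 0.9126 * 37 = 33.7662.
Divide by (n-p-1): 33.7662 / 35 = 0.9647.
Adj R^2 = 1 - 0.9647 = 0.0353.

0.0353


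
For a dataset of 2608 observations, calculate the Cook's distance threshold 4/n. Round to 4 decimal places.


The threshold is 4/n.
4/2608 = 0.0015.

0.0015


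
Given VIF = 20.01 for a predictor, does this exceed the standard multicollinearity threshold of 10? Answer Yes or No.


The threshold is 10.
VIF = 20.01 is >= 10.
Multicollinearity indication: Yes.

Yes


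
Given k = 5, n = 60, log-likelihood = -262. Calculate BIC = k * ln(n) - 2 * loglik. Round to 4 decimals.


ln(60) = 4.094345.
k * ln(n) = 5 * 4.094345 = 20.471725.
-2L = 524.
BIC = 20.471725 + 524 = 544.471725, which rounds to 544.4717.

544.4717


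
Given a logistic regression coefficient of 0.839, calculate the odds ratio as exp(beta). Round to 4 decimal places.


exp(0.839) = 2.3141.
So the odds ratio is 2.3141.

2.3141


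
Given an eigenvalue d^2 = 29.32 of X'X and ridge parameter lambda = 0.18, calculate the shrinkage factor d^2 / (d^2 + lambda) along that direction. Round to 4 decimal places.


Denominator = d^2 + lambda = 29.32 + 0.18 = 29.5000.
Shrinkage = 29.32 / 29.5000 = 0.9939.

0.9939


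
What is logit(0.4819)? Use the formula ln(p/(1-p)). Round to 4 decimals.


The odds are p/(1-p) = 0.4819 / 0.5181 = 0.9301.
logit(p) = ln(0.9301) = -0.0724.

-0.0724


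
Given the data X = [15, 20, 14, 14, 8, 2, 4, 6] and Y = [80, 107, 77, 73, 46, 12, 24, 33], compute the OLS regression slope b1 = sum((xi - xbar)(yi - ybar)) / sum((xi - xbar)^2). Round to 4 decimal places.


The sample means are xbar = 10.3750 and ybar = 56.5000.
Compute S_xx = 275.8750 and S_xy = 1436.5000.
Slope b1 = S_xy / S_xx = 1436.5000 / 275.8750 = 5.2071.

5.2071


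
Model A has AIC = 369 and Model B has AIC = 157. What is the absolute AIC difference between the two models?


Compute |369 - 157| = 212.
Model B has the smaller AIC.

212


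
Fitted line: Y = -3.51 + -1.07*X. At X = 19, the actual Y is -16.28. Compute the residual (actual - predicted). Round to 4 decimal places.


Compute yhat = -3.51 + (-1.07)(19) = -23.8400.
Residual = actual - predicted = -16.28 - -23.8400 = 7.5600.

7.5600


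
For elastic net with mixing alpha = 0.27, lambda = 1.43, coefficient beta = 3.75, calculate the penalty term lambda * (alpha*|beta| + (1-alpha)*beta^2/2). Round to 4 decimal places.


Compute:
L1 = 0.27 * 3.75 = 1.0125.
L2 = 0.73 * 3.75^2 / 2 = 5.1328.
Penalty = 1.43 * (1.0125 + 5.1328) = 8.7878.

8.7878


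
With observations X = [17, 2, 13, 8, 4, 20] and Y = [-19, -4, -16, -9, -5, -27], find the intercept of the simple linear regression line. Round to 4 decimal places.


The slope is b1 = -1.2249.
Sample means are xbar = 10.6667 and ybar = -13.3333.
Intercept: b0 = -13.3333 - (-1.2249)(10.6667) = -0.2674.

-0.2674


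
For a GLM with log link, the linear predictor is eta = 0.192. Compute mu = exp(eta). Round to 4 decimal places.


The inverse log link gives:
mu = exp(0.192) = 1.2117.

1.2117


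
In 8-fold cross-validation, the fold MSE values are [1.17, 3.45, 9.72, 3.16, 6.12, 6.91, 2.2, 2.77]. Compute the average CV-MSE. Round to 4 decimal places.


Total MSE across folds = 35.5000.
CV-MSE = 35.5000/8 = 4.4375.

4.4375


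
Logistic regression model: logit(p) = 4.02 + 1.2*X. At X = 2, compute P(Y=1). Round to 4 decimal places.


Compute z = 4.02 + (1.2)(2) = 6.4200.
exp(-z) = 0.0016.
P = 1/(1 + 0.0016) = 0.9984.

0.9984


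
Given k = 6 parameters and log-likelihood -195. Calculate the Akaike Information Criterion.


AIC = 2k - 2*loglik = 2(6) - 2(-195).
= 12 + 390 = 402.

402


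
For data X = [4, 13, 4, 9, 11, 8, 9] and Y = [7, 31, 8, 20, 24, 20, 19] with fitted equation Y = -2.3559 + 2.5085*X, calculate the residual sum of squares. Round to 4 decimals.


Predicted values from Y = -2.3559 + 2.5085*X.
Residuals: [-0.6781, 0.7454, 0.3219, -0.2206, -1.2376, 2.2879, -1.2206].
SSres = 9.4237.

9.4237


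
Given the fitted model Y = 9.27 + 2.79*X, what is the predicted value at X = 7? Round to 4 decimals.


Substitute X = 7 into the equation:
Y = 9.27 + 2.79 * 7 = 9.27 + 19.5300 = 28.8000.

28.8000


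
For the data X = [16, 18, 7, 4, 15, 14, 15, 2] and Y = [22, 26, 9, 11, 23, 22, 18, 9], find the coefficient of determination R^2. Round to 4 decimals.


After computing the OLS fit (b0=5.4411, b1=1.0601):
SSres = 37.9355, SStot = 330.0000.
R^2 = 1 - 37.9355/330.0000 = 0.8850.

0.8850


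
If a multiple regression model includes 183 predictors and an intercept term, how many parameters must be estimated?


Total coefficients = number of predictors + 1 (for the intercept).
= 183 + 1 = 184.

184


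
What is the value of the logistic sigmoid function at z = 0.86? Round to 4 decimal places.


exp(-0.8600) = 0.4232.
1 + exp(-z) = 1.4232.
sigmoid = 1/1.4232 = 0.7027.

0.7027


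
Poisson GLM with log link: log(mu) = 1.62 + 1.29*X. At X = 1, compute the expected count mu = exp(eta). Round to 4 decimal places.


Linear predictor: eta = 1.62 + (1.29)(1) = 2.9100.
Expected count: mu = exp(2.9100) = 18.3568.

18.3568


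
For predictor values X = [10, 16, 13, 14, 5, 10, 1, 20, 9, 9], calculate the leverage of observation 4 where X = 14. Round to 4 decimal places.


n = 10, xbar = 10.7000.
SXX = sum((xi - xbar)^2) = 264.1000.
h = 1/10 + (14 - 10.7000)^2 / 264.1000 = 0.1412.

0.1412


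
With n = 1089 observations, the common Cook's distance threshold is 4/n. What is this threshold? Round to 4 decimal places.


Cook's distance cutoff = 4/n = 4/1089.
= 0.0037.

0.0037


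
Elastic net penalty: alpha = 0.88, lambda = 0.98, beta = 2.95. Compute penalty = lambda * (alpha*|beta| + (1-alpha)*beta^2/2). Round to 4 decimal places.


alpha * |beta| = 0.88 * 2.95 = 2.5960.
(1-alpha) * beta^2/2 = 0.12 * 8.7025/2 = 0.5222.
Total = 0.98 * (2.5960 + 0.5222) = 3.0558.

3.0558


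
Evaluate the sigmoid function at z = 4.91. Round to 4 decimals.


Compute exp(-4.9100) = 0.0074.
Sigmoid = 1 / (1 + 0.0074) = 1 / 1.0074 = 0.9927.

0.9927


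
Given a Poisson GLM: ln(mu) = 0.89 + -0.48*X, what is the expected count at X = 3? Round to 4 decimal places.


Compute eta = 0.89 + -0.48 * 3 = -0.5500.
Apply inverse link: mu = e^-0.5500 = 0.5769.

0.5769


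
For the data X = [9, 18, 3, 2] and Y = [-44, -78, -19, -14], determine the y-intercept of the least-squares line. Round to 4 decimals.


First find the slope: b1 = -3.9815.
Means: xbar = 8.0000, ybar = -38.7500.
b0 = ybar - b1 * xbar = -38.7500 - -3.9815 * 8.0000 = -6.8981.

-6.8981


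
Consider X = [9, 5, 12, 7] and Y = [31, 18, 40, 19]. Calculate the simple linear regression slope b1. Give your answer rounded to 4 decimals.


Calculate xbar = 8.2500, ybar = 27.0000.
S_xx = 26.7500, S_xy = 91.0000.
Using b1 = S_xy / S_xx = 91.0000 / 26.7500, we get b1 = 3.4019.

3.4019


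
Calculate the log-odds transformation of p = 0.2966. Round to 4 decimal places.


1 - p = 0.7034.
p/(1-p) = 0.4217.
logit = ln(0.4217) = -0.8635.

-0.8635


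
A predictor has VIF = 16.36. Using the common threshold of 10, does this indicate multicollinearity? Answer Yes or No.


The threshold is 10.
VIF = 16.36 is >= 10.
Multicollinearity indication: Yes.

Yes


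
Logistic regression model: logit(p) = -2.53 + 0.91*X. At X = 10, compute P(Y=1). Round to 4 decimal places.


Linear predictor: z = -2.53 + 0.91 * 10 = 6.5700.
P = 1/(1 + exp(-6.5700)) = 1/(1 + 0.0014) = 0.9986.

0.9986


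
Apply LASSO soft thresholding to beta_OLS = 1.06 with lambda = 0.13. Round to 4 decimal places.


Check: |1.06| = 1.06 vs lambda = 0.13.
Since |beta| > lambda, coefficient = sign(beta)*(|beta| - lambda) = 0.9300.
Soft-thresholded coefficient = 0.9300.

0.9300


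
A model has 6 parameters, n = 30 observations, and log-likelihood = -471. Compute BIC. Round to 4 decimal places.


Compute k*ln(n) = 6*ln(30) = 6*3.401197 = 20.407182.
Then -2*loglik = 942.
BIC = 20.407182 + 942 = 962.407182, which rounds to 962.4072.

962.4072


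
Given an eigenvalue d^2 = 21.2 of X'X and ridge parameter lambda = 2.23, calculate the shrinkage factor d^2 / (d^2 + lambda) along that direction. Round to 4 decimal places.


Compute the denominator: 21.2 + 2.23 = 23.4300.
Shrinkage factor = 21.2 / 23.4300 = 0.9048.

0.9048


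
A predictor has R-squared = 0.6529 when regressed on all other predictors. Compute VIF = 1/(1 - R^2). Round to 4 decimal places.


Denominator: 1 - 0.6529 = 0.3471.
VIF = 1 / 0.3471 = 2.8810.

2.8810


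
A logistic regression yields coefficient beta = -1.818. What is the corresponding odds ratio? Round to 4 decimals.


The odds ratio is computed as:
OR = e^(-1.818) = 0.1624.

0.1624


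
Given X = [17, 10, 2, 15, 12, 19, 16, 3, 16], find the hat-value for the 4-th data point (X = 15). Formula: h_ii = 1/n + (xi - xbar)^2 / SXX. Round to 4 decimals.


n = 9, xbar = 12.2222.
SXX = sum((xi - xbar)^2) = 299.5556.
h = 1/9 + (15 - 12.2222)^2 / 299.5556 = 0.1369.

0.1369


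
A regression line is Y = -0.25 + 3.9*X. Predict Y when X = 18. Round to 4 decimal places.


Predicted value:
Y = -0.25 + (3.9)(18) = -0.25 + 70.2000 = 69.9500.

69.9500


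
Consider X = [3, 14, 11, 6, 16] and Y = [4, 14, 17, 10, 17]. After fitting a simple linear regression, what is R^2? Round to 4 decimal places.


Fit the OLS line: b0 = 3.3322, b1 = 0.9068.
SSres = 24.1746.
SStot = 121.2000.
R^2 = 1 - 24.1746/121.2000 = 0.8005.

0.8005


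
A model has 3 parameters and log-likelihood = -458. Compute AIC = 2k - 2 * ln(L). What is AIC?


AIC = 2*3 - 2*(-458).
= 6 + 916 = 922.

922


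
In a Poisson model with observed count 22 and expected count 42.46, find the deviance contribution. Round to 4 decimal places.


y/mu = 22/42.46 = 0.518135 (approx.), and ln(22/42.46) = -0.657520.
y * ln(y/mu) = 22 * -0.657520 = -14.465440.
y - mu = -20.46.
D = 2 * (-14.465440 - -20.46) = 11.989120, which rounds to 11.9891.

11.9891


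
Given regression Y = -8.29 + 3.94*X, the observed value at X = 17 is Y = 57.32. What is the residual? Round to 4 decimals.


Compute yhat = -8.29 + (3.94)(17) = 58.6900.
Residual = actual - predicted = 57.32 - 58.6900 = -1.3700.

-1.3700


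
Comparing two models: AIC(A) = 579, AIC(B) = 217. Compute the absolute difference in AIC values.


Absolute difference = |579 - 217| = 362.
The model with lower AIC (B) is preferred.

362


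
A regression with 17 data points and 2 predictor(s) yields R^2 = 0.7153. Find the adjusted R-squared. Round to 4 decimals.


Using the formula:
(1 - 0.7153) = 0.2847.
Multiply by 16/14: 0.2847 * 16 = 4.5552, then 4.5552 / 14 = 0.3254.
Adj R^2 = 1 - 0.3254 = 0.6746.

0.6746


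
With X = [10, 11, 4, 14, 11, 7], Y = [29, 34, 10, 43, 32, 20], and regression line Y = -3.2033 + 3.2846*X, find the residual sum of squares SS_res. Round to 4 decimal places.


For each point, residual = actual - predicted.
Residuals: [-0.6427, 1.0727, 0.0649, 0.2189, -0.9273, 0.2111].
Sum of squared residuals = 2.5203.

2.5203


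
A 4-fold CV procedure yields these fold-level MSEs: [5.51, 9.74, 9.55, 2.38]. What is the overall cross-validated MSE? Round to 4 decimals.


Sum of fold MSEs = 27.1800.
Average = 27.1800 / 4 = 6.7950.

6.7950


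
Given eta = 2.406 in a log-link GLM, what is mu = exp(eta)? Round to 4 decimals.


mu = exp(eta) = exp(2.406).
= 11.0895.

11.0895


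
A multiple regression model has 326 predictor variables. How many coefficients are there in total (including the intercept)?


Total coefficients = number of predictors + 1 (for the intercept).
= 326 + 1 = 327.

327


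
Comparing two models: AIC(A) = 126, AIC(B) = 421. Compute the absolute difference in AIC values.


Absolute difference = |126 - 421| = 295.
The model with lower AIC (A) is preferred.

295


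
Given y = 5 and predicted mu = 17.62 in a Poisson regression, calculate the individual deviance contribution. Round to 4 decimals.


First: ln(5/17.62) = -1.259597.
Then: 5 * -1.259597 = -6.297985.
y - mu = 5 - 17.62 = -12.62.
D = 2(-6.297985 - -12.62) = 12.644030, which rounds to 12.6440.

12.6440


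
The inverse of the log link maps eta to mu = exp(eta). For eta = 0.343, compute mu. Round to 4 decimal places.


mu = exp(eta) = exp(0.343).
= 1.4092.

1.4092


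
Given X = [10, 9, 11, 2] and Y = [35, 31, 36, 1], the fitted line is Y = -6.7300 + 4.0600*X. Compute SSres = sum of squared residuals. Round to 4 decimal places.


Compute predicted values, then residuals = yi - yhat_i.
Residuals: [1.1300, 1.1900, -1.9300, -0.3900].
SSres = sum(residual^2) = 6.5700.

6.5700


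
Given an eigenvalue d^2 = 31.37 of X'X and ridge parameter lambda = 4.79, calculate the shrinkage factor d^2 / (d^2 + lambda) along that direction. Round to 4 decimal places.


Denominator = d^2 + lambda = 31.37 + 4.79 = 36.1600.
Shrinkage = 31.37 / 36.1600 = 0.8675.

0.8675


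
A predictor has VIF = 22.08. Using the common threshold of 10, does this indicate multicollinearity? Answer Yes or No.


Compare VIF = 22.08 to the threshold of 10.
22.08 >= 10, so the answer is Yes.

Yes


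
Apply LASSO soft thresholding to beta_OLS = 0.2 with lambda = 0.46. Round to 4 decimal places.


Absolute value: |0.2| = 0.2.
Compare to lambda = 0.46.
Since |beta| <= lambda, the coefficient is set to 0.

0.0000


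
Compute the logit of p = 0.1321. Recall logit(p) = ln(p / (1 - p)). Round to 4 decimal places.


The odds are p/(1-p) = 0.1321 / 0.8679 = 0.1522.
logit(p) = ln(0.1522) = -1.8825.

-1.8825


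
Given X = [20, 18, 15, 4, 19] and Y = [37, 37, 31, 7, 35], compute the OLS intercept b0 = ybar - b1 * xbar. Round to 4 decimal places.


First find the slope: b1 = 1.9297.
Means: xbar = 15.2000, ybar = 29.4000.
b0 = ybar - b1 * xbar = 29.4000 - 1.9297 * 15.2000 = 0.0679.

0.0679


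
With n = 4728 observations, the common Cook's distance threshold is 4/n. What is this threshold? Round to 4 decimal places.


Using the rule of thumb:
Threshold = 4 / 4728 = 0.0008.

0.0008


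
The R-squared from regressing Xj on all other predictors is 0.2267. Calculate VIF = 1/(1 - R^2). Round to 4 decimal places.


Denominator: 1 - 0.2267 = 0.7733.
VIF = 1 / 0.7733 = 1.2932.

1.2932


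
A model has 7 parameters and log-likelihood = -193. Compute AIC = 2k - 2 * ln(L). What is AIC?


Compute:
2k = 2*7 = 14.
-2*loglik = -2*(-193) = 386.
AIC = 14 + 386 = 400.

400


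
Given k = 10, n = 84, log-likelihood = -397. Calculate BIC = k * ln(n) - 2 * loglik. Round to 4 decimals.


ln(84) = 4.430817.
k * ln(n) = 10 * 4.430817 = 44.308170.
-2L = 794.
BIC = 44.308170 + 794 = 838.308170, which rounds to 838.3082.

838.3082


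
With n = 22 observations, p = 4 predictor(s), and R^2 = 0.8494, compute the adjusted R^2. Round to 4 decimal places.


Plug in: Adj R^2 = 1 - (1 - 0.8494) * 21/17.
= 1 - 0.1506 * 21/17
= 1 - 3.1626 / 17
= 1 - 0.1860 = 0.8140.

0.8140


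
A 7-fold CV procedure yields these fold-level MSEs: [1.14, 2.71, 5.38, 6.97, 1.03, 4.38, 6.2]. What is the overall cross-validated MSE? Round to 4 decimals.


Add all fold MSEs: 27.8100.
Divide by k = 7: 27.8100/7 = 3.9729.

3.9729


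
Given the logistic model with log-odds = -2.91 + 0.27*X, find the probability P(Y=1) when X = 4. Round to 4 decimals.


z = -2.91 + 0.27 * 4 = -1.8300.
Sigmoid: P = 1 / (1 + exp(1.8300)) = 0.1382.

0.1382


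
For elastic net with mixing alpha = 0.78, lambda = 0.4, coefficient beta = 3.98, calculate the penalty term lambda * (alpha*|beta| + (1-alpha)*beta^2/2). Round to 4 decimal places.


alpha * |beta| = 0.78 * 3.98 = 3.1044.
(1-alpha) * beta^2/2 = 0.22 * 15.8404/2 = 1.7424.
Total = 0.4 * (3.1044 + 1.7424) = 1.9387.

1.9387


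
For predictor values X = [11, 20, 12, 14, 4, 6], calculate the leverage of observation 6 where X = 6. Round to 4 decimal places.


Compute xbar = 11.1667 with n = 6 observations.
SXX = 164.8333.
Leverage = 1/6 + (6 - 11.1667)^2/164.8333 = 0.3286.

0.3286


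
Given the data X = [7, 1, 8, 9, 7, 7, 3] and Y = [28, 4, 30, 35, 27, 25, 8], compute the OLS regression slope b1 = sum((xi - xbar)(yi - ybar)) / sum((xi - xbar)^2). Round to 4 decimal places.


Calculate xbar = 6.0000, ybar = 22.4286.
S_xx = 50.0000, S_xy = 201.0000.
Using b1 = S_xy / S_xx = 201.0000 / 50.0000, we get b1 = 4.0200.

4.0200


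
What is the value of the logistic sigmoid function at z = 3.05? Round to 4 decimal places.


First, exp(-3.0500) = 0.0474.
Then sigma(z) = 1/(1 + 0.0474) = 0.9548.

0.9548


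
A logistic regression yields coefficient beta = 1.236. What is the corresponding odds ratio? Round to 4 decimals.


exp(1.236) = 3.4418.
So the odds ratio is 3.4418.

3.4418


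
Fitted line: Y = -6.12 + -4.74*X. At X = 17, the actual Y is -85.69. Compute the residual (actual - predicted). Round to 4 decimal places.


Compute yhat = -6.12 + (-4.74)(17) = -86.7000.
Residual = actual - predicted = -85.69 - -86.7000 = 1.0100.

1.0100


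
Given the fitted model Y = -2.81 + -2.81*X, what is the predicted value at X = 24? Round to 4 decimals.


Substitute X = 24 into the equation:
Y = -2.81 + -2.81 * 24 = -2.81 + -67.4400 = -70.2500.

-70.2500


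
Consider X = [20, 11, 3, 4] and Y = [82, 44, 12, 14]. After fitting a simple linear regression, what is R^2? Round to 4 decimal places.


Fit the OLS line: b0 = -1.6432, b1 = 4.1730.
SSres = 2.4649.
SStot = 3224.0000.
R^2 = 1 - 2.4649/3224.0000 = 0.9992.

0.9992


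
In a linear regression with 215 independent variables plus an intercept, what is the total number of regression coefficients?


Each predictor gets one coefficient, plus one intercept.
Total parameters = 215 + 1 = 216.

216


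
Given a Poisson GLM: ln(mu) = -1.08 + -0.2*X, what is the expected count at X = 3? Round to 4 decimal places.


eta = -1.08 + -0.2 * 3 = -1.6800.
mu = exp(-1.6800) = 0.1864.

0.1864


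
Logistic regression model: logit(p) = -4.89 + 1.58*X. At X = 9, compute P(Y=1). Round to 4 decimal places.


Compute z = -4.89 + (1.58)(9) = 9.3300.
exp(-z) = 0.0001.
P = 1/(1 + 0.0001) = 0.9999.

0.9999


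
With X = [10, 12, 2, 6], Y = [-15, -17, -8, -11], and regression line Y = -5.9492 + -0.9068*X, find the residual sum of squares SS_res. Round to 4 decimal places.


Predicted values from Y = -5.9492 + -0.9068*X.
Residuals: [0.0172, -0.1692, -0.2372, 0.3900].
SSres = 0.2373.

0.2373


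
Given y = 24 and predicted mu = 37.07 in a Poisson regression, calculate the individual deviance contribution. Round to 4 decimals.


Compute y*ln(y/mu) = 24*ln(24/37.07) = 24*-0.434754 = -10.434096.
y - mu = -13.07.
D = 2*(-10.434096 - (-13.07)) = 5.271808, which rounds to 5.2718.

5.2718


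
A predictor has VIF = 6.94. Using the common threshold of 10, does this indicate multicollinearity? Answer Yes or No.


Compare VIF = 6.94 to the threshold of 10.
6.94 < 10, so the answer is No.

No


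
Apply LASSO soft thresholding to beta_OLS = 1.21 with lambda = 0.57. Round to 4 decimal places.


Check: |1.21| = 1.21 vs lambda = 0.57.
Since |beta| > lambda, coefficient = sign(beta)*(|beta| - lambda) = 0.6400.
Soft-thresholded coefficient = 0.6400.

0.6400


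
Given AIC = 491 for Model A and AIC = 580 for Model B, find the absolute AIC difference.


|AIC_A - AIC_B| = |491 - 580| = 89.
Model A is preferred (lower AIC).

89


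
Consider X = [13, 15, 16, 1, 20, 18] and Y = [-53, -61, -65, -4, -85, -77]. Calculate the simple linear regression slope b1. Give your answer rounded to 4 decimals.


The sample means are xbar = 13.8333 and ybar = -57.5000.
Compute S_xx = 226.8333 and S_xy = -961.5000.
Slope b1 = S_xy / S_xx = -961.5000 / 226.8333 = -4.2388.

-4.2388


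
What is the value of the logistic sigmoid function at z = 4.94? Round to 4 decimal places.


First, exp(-4.9400) = 0.0072.
Then sigma(z) = 1/(1 + 0.0072) = 0.9929.

0.9929


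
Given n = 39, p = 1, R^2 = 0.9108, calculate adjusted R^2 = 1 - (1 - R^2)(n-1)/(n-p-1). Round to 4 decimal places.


Plug in: Adj R^2 = 1 - (1 - 0.9108) * 38/37.
= 1 - 0.0892 * 38/37
= 1 - 3.3896 / 37
= 1 - 0.0916 = 0.9084.

0.9084


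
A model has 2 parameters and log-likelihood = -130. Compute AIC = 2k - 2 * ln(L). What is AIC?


AIC = 2k - 2*loglik = 2(2) - 2(-130).
= 4 + 260 = 264.

264


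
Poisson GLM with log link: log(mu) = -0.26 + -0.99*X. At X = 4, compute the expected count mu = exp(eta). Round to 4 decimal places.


Linear predictor: eta = -0.26 + (-0.99)(4) = -4.2200.
Expected count: mu = exp(-4.2200) = 0.0147.

0.0147


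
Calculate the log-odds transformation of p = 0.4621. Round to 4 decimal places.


Compute the odds: 0.4621/0.5379 = 0.8591.
Take the natural log: ln(0.8591) = -0.1519.

-0.1519


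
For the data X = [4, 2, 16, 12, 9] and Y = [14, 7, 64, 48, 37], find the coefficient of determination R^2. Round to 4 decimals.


The fitted line is Y = -1.4619 + 4.1235*X.
SSres = 3.1997, SStot = 2234.0000.
R^2 = 1 - SSres/SStot = 0.9986.

0.9986


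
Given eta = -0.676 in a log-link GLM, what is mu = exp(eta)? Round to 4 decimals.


Apply the inverse link:
mu = e^-0.676 = 0.5086.

0.5086


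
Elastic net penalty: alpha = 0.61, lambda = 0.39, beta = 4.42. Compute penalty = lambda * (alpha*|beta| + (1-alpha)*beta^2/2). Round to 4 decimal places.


L1 component = 0.61 * |4.42| = 2.6962.
L2 component = 0.39 * 4.42^2 / 2 = 3.8096.
Penalty = 0.39 * (2.6962 + 3.8096) = 0.39 * 6.5058 = 2.5373.

2.5373


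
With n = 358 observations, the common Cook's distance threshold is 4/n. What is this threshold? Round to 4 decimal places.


Cook's distance cutoff = 4/n = 4/358.
= 0.0112.

0.0112


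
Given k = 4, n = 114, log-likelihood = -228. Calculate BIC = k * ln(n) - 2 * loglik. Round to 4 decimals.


Compute k*ln(n) = 4*ln(114) = 4*4.736198 = 18.944792.
Then -2*loglik = 456.
BIC = 18.944792 + 456 = 474.944792, which rounds to 474.9448.

474.9448


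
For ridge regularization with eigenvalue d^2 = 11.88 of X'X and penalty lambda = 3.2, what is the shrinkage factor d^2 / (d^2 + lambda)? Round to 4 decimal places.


Compute the denominator: 11.88 + 3.2 = 15.0800.
Shrinkage factor = 11.88 / 15.0800 = 0.7878.

0.7878


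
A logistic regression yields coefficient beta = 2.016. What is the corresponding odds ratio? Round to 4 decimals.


exp(2.016) = 7.5082.
So the odds ratio is 7.5082.

7.5082


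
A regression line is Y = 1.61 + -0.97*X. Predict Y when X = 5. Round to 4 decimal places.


Plug X = 5 into Y = 1.61 + -0.97*X:
Y = 1.61 + -4.8500 = -3.2400.

-3.2400


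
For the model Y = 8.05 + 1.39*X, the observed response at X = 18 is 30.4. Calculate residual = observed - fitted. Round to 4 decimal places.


Compute yhat = 8.05 + (1.39)(18) = 33.0700.
Residual = actual - predicted = 30.4 - 33.0700 = -2.6700.

-2.6700


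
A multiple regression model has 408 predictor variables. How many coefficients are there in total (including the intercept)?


Each predictor gets one coefficient, plus one intercept.
Total parameters = 408 + 1 = 409.

409


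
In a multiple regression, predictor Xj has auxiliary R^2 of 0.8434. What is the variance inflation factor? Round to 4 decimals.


VIF = 1 / (1 - 0.8434).
= 1 / 0.1566 = 6.3857.

6.3857


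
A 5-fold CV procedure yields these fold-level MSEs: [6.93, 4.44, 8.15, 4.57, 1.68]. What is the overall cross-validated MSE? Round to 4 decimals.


Total MSE across folds = 25.7700.
CV-MSE = 25.7700/5 = 5.1540.

5.1540


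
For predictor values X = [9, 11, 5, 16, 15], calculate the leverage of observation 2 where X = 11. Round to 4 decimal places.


Compute xbar = 11.2000 with n = 5 observations.
SXX = 80.8000.
Leverage = 1/5 + (11 - 11.2000)^2/80.8000 = 0.2005.

0.2005


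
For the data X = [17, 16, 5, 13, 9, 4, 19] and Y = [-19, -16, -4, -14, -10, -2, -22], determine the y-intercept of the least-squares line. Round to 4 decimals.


Compute b1 = -1.2470 from the OLS formula.
With xbar = 11.8571 and ybar = -12.4286, the intercept is:
b0 = -12.4286 - -1.2470 * 11.8571 = 2.3570.

2.3570


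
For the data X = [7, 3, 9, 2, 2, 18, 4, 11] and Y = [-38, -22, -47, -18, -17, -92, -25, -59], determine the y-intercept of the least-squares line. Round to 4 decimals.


The slope is b1 = -4.6481.
Sample means are xbar = 7.0000 and ybar = -39.7500.
Intercept: b0 = -39.7500 - (-4.6481)(7.0000) = -7.2130.

-7.2130


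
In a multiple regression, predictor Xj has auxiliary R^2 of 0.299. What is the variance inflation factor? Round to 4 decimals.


Using VIF = 1/(1 - R^2_j):
1 - 0.299 = 0.701.
VIF = 1.4265.

1.4265


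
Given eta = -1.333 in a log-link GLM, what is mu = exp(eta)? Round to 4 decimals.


Apply the inverse link:
mu = e^-1.333 = 0.2637.

0.2637


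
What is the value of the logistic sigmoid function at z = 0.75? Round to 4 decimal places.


Compute exp(-0.7500) = 0.4724.
Sigmoid = 1 / (1 + 0.4724) = 1 / 1.4724 = 0.6792.

0.6792


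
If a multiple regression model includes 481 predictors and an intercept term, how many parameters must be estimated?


Total coefficients = number of predictors + 1 (for the intercept).
= 481 + 1 = 482.

482


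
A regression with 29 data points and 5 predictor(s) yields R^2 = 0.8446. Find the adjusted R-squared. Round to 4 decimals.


Using the formula:
(1 - 0.8446) = 0.1554.
Multiply by 28/23: 0.1554 * 28 = 4.3512, then 4.3512 / 23 = 0.1892.
Adj R^2 = 1 - 0.1892 = 0.8108.

0.8108


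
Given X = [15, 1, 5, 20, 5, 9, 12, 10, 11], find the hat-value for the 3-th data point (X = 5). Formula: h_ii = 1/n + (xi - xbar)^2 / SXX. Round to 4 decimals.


Mean of X: xbar = 9.7778.
SXX = 261.5556.
For X = 5: h = 1/9 + (5 - 9.7778)^2/261.5556 = 0.1984.

0.1984


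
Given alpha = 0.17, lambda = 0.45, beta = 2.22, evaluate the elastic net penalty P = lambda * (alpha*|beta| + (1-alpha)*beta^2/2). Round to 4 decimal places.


alpha * |beta| = 0.17 * 2.22 = 0.3774.
(1-alpha) * beta^2/2 = 0.83 * 4.9284/2 = 2.0453.
Total = 0.45 * (0.3774 + 2.0453) = 1.0902.

1.0902


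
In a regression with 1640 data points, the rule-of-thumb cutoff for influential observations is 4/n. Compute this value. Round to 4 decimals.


Using the rule of thumb:
Threshold = 4 / 1640 = 0.0024.

0.0024


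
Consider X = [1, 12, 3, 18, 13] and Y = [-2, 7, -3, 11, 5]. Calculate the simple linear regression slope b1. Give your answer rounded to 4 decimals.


Calculate xbar = 9.4000, ybar = 3.6000.
S_xx = 205.2000, S_xy = 166.8000.
Using b1 = S_xy / S_xx = 166.8000 / 205.2000, we get b1 = 0.8129.

0.8129


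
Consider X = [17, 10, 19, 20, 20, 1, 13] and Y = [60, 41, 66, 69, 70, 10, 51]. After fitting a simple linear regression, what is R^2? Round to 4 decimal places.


After computing the OLS fit (b0=8.5980, b1=3.0681):
SSres = 14.3613, SStot = 2757.7143.
R^2 = 1 - 14.3613/2757.7143 = 0.9948.

0.9948


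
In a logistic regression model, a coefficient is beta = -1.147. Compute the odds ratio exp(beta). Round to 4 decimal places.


Odds ratio = exp(beta) = exp(-1.147).
= 0.3176.

0.3176


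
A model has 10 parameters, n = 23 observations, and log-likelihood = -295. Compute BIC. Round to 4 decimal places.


Compute k*ln(n) = 10*ln(23) = 10*3.135494 = 31.354940.
Then -2*loglik = 590.
BIC = 31.354940 + 590 = 621.354940, which rounds to 621.3549.

621.3549


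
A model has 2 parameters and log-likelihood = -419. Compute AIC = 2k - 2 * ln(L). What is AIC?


Compute:
2k = 2*2 = 4.
-2*loglik = -2*(-419) = 838.
AIC = 4 + 838 = 842.

842


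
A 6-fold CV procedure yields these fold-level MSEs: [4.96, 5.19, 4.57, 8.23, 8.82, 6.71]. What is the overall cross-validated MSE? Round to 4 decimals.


Total MSE across folds = 38.4800.
CV-MSE = 38.4800/6 = 6.4133.

6.4133
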